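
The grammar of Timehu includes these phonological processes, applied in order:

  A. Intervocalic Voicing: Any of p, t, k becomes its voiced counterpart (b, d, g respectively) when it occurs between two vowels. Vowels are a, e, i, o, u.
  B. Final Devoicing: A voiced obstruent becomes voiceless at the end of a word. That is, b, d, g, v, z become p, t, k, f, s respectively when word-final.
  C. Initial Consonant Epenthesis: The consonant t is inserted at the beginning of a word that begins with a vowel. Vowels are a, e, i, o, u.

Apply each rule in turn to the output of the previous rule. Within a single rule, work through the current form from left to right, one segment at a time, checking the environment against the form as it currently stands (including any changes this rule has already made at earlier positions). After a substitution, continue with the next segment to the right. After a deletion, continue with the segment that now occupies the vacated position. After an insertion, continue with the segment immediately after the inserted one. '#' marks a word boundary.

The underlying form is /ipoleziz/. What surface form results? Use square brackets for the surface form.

A Intervocalic Voicing: [ipoleziz] → [iboleziz]
B Final Devoicing: [iboleziz] → [ibolezis]
C Initial Consonant Epenthesis: [ibolezis] → [tibolezis]

[tibolezis]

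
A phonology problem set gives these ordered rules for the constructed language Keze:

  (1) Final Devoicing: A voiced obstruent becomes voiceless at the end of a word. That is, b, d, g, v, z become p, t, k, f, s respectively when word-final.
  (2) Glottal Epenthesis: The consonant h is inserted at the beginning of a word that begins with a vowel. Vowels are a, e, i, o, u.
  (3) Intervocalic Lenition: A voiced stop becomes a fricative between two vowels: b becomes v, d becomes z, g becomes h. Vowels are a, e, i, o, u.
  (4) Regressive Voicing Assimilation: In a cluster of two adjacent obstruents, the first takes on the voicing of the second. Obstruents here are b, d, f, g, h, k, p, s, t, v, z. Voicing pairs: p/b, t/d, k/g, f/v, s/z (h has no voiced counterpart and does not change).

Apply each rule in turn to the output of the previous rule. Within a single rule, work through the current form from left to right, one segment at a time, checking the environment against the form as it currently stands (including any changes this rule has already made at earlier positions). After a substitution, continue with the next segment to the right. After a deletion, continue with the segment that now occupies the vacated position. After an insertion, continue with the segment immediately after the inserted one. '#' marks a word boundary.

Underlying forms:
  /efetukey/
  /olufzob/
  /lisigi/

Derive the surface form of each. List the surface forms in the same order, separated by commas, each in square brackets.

/efetukey/:
  (1) Final Devoicing: no change — [efetukey]
  (2) Glottal Epenthesis: [efetukey] → [hefetukey]
  (3) Intervocalic Lenition: no change — [hefetukey]
  (4) Regressive Voicing Assimilation: no change — [hefetukey]
/olufzob/:
  (1) Final Devoicing: [olufzob] → [olufzop]
  (2) Glottal Epenthesis: [olufzop] → [holufzop]
  (3) Intervocalic Lenition: no change — [holufzop]
  (4) Regressive Voicing Assimilation: [holufzop] → [holuvzop]
/lisigi/:
  (1) Final Devoicing: no change — [lisigi]
  (2) Glottal Epenthesis: no change — [lisigi]
  (3) Intervocalic Lenition: [lisigi] → [lisihi]
  (4) Regressive Voicing Assimilation: no change — [lisihi]

[hefetukey], [holuvzop], [lisihi]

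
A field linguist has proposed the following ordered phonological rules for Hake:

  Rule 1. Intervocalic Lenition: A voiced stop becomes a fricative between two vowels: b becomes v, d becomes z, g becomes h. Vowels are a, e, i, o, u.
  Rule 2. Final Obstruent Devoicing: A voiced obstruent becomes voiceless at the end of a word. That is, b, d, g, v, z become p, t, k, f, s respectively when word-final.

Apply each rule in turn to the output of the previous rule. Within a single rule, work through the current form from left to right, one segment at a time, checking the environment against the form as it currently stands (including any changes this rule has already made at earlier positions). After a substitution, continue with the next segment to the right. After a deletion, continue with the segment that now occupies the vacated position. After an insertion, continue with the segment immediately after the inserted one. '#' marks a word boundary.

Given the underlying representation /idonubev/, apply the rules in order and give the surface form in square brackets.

Rule 1 Intervocalic Lenition: [idonubev] → [izonuvev]
Rule 2 Final Obstruent Devoicing: [izonuvev] → [izonuvef]

[izonuvef]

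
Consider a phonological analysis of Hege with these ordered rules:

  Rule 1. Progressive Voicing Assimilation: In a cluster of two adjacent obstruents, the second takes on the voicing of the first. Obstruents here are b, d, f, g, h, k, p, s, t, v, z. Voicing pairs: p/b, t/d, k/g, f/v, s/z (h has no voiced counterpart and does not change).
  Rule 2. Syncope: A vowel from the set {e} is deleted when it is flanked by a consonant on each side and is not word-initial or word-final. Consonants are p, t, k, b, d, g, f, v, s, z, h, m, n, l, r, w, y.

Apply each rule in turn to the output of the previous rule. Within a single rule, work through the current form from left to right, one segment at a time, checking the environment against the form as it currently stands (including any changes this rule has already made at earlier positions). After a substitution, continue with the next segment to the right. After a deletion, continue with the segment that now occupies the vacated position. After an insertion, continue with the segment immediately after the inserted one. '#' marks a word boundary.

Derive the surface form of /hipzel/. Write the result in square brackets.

[hipsl]

Rule 1 Progressive Voicing Assimilation: [hipzel] → [hipsel]
Rule 2 Syncope: [hipsel] → [hipsl]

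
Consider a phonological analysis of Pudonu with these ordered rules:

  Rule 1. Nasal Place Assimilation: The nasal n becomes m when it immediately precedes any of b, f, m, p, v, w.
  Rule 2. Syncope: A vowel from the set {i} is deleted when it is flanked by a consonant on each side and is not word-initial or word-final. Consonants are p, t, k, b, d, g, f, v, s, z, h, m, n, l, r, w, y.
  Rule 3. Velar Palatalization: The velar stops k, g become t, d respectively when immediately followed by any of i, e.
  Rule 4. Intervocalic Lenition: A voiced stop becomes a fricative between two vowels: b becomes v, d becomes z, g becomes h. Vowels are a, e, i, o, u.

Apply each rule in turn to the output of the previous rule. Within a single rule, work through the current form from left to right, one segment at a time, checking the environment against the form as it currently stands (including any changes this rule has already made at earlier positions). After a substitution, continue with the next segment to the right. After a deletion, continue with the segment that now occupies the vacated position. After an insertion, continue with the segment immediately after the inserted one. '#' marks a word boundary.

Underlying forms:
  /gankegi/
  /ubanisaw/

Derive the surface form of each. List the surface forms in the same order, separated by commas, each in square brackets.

/gankegi/:
  Rule 1 Nasal Place Assimilation: no change — [gankegi]
  Rule 2 Syncope: no change — [gankegi]
  Rule 3 Velar Palatalization: [gankegi] → [gantedi]
  Rule 4 Intervocalic Lenition: [gantedi] → [gantezi]
/ubanisaw/:
  Rule 1 Nasal Place Assimilation: no change — [ubanisaw]
  Rule 2 Syncope: [ubanisaw] → [ubansaw]
  Rule 3 Velar Palatalization: no change — [ubansaw]
  Rule 4 Intervocalic Lenition: [ubansaw] → [uvansaw]

[gantezi], [uvansaw]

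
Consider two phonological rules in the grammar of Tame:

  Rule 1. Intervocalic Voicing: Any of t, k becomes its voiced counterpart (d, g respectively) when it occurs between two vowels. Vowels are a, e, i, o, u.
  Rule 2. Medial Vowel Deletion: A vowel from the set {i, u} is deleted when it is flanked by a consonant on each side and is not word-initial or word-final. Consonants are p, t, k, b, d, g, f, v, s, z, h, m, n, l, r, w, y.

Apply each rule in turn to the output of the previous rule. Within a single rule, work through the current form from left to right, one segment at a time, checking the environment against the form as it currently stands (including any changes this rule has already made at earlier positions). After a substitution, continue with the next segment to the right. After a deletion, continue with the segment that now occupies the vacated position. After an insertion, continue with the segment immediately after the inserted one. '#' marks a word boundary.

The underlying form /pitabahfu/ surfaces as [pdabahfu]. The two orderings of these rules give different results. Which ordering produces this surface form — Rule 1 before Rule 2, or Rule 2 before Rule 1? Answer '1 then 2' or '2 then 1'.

Order 1 then 2:
  1 Intervocalic Voicing: [pitabahfu] → [pidabahfu]
  2 Medial Vowel Deletion: [pidabahfu] → [pdabahfu]
  result: [pdabahfu]
Order 2 then 1:
  2 Medial Vowel Deletion: [pitabahfu] → [ptabahfu]
  1 Intervocalic Voicing: no change — [ptabahfu]
  result: [ptabahfu]

1 then 2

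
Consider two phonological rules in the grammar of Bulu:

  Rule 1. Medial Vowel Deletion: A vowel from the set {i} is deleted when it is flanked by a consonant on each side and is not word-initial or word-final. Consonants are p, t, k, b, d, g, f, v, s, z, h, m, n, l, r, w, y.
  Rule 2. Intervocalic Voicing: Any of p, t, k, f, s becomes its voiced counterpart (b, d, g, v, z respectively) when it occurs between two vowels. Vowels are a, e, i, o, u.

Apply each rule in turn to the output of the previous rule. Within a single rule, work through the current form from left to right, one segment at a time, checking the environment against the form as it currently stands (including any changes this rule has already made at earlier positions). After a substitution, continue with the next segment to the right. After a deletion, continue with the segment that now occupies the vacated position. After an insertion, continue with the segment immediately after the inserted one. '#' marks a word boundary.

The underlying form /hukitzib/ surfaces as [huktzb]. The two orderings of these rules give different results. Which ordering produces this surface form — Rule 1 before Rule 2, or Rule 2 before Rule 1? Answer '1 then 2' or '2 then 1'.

1 then 2

Order 1 then 2:
  1 Medial Vowel Deletion: [hukitzib] → [huktzb]
  2 Intervocalic Voicing: no change — [huktzb]
  result: [huktzb]
Order 2 then 1:
  2 Intervocalic Voicing: [hukitzib] → [hugitzib]
  1 Medial Vowel Deletion: [hugitzib] → [hugtzb]
  result: [hugtzb]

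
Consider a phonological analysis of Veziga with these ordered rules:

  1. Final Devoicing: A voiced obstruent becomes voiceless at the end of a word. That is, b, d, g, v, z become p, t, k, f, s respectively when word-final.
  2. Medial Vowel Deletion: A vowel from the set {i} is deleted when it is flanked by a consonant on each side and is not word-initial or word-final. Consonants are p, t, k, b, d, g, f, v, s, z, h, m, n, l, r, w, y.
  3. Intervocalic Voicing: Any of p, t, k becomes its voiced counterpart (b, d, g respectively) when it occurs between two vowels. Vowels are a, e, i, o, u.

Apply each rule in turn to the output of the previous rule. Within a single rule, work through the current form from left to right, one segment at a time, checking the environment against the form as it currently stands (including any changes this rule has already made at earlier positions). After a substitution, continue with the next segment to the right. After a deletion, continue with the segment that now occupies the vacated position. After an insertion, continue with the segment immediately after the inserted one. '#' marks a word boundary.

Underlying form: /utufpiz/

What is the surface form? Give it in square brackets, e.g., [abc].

[udufps]

1 Final Devoicing: [utufpiz] → [utufpis]
2 Medial Vowel Deletion: [utufpis] → [utufps]
3 Intervocalic Voicing: [utufps] → [udufps]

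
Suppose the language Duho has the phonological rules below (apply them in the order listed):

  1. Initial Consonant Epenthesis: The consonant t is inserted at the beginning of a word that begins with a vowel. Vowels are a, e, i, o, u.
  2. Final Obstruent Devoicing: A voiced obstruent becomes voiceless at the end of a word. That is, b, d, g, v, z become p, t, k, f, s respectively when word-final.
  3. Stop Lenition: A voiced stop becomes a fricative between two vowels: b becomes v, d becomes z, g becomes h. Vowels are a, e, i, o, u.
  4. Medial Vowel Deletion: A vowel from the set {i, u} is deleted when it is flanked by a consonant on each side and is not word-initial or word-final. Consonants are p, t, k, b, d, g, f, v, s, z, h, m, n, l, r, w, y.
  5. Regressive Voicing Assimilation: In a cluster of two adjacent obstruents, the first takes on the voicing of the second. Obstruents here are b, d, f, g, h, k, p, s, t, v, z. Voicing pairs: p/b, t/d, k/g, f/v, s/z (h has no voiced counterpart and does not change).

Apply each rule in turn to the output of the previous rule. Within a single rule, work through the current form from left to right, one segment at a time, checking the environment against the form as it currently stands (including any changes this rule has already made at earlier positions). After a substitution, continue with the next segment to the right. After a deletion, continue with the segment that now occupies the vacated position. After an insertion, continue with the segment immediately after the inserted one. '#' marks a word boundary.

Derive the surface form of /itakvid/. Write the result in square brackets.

1 Initial Consonant Epenthesis: [itakvid] → [titakvid]
2 Final Obstruent Devoicing: [titakvid] → [titakvit]
3 Stop Lenition: no change — [titakvit]
4 Medial Vowel Deletion: [titakvit] → [ttakvt]
5 Regressive Voicing Assimilation: [ttakvt] → [ttagft]

[ttagft]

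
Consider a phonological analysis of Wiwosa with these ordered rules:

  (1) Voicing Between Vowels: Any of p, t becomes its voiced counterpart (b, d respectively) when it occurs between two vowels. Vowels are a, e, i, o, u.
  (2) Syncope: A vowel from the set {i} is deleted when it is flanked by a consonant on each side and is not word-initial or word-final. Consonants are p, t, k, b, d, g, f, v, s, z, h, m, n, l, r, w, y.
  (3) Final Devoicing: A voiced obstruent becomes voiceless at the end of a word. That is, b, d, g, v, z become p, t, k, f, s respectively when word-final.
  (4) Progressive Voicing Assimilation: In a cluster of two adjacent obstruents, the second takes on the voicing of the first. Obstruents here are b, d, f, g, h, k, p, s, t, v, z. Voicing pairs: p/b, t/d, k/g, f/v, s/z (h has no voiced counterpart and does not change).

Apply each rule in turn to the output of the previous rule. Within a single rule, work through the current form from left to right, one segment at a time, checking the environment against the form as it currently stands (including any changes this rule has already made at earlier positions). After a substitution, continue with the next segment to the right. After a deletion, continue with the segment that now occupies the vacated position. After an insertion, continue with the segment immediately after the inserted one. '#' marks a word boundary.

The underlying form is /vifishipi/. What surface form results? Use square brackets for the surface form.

[vvzhpi]

(1) Voicing Between Vowels: [vifishipi] → [vifishibi]
(2) Syncope: [vifishibi] → [vfshbi]
(3) Final Devoicing: no change — [vfshbi]
(4) Progressive Voicing Assimilation: [vfshbi] → [vvzhpi]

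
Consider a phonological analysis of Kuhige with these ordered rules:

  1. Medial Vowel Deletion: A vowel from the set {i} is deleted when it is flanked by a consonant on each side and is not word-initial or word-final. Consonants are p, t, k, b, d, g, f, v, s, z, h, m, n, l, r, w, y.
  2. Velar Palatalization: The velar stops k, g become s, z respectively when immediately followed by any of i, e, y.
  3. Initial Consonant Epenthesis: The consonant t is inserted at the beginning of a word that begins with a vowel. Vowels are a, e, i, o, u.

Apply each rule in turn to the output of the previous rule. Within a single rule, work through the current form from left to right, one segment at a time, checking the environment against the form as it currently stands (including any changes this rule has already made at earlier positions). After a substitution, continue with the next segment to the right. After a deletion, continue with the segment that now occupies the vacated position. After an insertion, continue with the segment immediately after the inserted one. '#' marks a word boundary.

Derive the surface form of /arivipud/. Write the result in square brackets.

[tarvpud]

1 Medial Vowel Deletion: [arivipud] → [arvpud]
2 Velar Palatalization: no change — [arvpud]
3 Initial Consonant Epenthesis: [arvpud] → [tarvpud]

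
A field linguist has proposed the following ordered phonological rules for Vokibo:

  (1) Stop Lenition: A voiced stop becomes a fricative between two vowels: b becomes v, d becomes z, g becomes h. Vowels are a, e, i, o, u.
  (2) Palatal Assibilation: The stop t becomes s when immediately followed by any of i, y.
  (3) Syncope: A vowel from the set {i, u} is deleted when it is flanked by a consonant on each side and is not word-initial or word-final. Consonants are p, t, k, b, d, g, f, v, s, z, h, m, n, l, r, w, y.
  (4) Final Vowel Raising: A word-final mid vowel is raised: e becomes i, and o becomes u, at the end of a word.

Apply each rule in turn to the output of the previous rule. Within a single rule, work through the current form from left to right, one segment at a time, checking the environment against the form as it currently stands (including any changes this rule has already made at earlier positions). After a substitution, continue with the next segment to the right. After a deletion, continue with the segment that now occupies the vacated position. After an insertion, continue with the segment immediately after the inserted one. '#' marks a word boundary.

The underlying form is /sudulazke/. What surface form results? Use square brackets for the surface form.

[szlazki]

(1) Stop Lenition: [sudulazke] → [suzulazke]
(2) Palatal Assibilation: no change — [suzulazke]
(3) Syncope: [suzulazke] → [szlazke]
(4) Final Vowel Raising: [szlazke] → [szlazki]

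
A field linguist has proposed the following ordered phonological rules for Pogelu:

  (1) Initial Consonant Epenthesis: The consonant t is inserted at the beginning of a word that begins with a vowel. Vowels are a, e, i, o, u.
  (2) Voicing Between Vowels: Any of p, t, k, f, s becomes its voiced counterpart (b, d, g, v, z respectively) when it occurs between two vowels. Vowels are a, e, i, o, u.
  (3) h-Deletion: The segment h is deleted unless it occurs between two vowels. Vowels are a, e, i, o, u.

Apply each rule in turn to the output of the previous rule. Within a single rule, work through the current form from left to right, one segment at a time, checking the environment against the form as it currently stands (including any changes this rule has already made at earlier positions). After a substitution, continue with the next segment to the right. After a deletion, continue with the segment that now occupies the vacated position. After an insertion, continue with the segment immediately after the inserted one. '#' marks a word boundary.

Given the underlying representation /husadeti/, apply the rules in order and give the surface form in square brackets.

(1) Initial Consonant Epenthesis: no change — [husadeti]
(2) Voicing Between Vowels: [husadeti] → [huzadedi]
(3) h-Deletion: [huzadedi] → [uzadedi]

[uzadedi]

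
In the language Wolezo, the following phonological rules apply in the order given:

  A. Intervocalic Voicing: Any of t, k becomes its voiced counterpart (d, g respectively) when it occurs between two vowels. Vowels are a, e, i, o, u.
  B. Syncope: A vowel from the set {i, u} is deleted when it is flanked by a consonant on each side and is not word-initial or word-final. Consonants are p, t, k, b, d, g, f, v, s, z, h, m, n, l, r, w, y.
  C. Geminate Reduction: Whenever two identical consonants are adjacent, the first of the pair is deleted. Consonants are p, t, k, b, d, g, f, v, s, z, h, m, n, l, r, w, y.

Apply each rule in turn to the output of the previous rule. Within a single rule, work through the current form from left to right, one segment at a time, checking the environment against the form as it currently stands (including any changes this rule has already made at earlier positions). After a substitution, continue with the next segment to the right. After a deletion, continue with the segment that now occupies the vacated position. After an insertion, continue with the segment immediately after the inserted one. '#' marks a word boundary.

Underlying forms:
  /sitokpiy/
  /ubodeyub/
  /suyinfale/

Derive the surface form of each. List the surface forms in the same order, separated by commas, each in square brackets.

/sitokpiy/:
  A Intervocalic Voicing: [sitokpiy] → [sidokpiy]
  B Syncope: [sidokpiy] → [sdokpy]
  C Geminate Reduction: no change — [sdokpy]
/ubodeyub/:
  A Intervocalic Voicing: no change — [ubodeyub]
  B Syncope: [ubodeyub] → [ubodeyb]
  C Geminate Reduction: no change — [ubodeyb]
/suyinfale/:
  A Intervocalic Voicing: no change — [suyinfale]
  B Syncope: [suyinfale] → [synfale]
  C Geminate Reduction: no change — [synfale]

[sdokpy], [ubodeyb], [synfale]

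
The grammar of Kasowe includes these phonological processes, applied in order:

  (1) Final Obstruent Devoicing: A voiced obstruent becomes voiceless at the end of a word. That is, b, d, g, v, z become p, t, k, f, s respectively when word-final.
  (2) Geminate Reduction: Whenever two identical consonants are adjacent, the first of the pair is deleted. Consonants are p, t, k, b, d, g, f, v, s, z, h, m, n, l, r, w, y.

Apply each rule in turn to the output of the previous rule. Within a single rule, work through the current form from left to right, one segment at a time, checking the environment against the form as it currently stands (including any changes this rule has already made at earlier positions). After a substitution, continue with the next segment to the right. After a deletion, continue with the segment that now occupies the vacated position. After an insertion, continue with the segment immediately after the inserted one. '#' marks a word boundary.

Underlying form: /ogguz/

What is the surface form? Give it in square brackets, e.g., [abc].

[ogus]

(1) Final Obstruent Devoicing: [ogguz] → [oggus]
(2) Geminate Reduction: [oggus] → [ogus]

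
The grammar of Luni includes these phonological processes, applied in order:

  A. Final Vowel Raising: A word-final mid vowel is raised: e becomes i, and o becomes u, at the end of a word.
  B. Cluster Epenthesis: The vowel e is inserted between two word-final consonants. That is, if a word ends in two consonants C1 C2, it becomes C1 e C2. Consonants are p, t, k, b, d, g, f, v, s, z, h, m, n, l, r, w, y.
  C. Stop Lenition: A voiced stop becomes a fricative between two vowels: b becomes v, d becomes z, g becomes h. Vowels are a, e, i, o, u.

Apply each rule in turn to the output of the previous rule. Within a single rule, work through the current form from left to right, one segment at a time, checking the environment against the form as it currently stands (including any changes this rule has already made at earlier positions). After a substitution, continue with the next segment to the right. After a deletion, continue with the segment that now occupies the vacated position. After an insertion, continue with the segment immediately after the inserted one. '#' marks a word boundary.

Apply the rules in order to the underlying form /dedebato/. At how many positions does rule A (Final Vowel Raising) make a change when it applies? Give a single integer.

A Final Vowel Raising: [dedebato] → [dedebatu]
B Cluster Epenthesis: no change — [dedebatu]
C Stop Lenition: [dedebatu] → [dezevatu]
Rule A changed 1 position(s).

1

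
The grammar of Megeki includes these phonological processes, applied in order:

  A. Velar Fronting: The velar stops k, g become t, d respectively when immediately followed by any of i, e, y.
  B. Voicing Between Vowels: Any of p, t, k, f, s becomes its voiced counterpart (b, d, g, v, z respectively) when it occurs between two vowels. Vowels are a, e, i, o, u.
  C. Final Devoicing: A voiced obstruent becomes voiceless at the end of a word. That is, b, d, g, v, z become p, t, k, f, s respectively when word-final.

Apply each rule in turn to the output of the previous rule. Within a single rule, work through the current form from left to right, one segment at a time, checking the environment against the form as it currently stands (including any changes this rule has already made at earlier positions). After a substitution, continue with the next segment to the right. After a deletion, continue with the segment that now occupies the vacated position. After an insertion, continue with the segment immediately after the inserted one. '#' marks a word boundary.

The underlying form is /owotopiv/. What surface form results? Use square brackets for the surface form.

A Velar Fronting: no change — [owotopiv]
B Voicing Between Vowels: [owotopiv] → [owodobiv]
C Final Devoicing: [owodobiv] → [owodobif]

[owodobif]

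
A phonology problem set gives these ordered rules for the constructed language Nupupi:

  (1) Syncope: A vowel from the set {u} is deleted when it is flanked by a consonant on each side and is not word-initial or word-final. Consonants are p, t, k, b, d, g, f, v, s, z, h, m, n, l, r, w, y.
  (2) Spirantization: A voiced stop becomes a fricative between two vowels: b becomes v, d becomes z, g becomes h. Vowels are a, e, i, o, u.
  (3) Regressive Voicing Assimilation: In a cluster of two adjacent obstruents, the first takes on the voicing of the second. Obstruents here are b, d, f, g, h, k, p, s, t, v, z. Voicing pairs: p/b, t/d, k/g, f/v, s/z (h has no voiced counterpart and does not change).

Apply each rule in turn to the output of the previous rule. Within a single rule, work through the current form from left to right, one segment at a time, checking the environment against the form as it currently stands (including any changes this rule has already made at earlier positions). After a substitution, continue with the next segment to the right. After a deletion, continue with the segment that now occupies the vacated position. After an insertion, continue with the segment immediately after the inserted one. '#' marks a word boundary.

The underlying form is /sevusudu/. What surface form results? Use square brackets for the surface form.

(1) Syncope: [sevusudu] → [sevsdu]
(2) Spirantization: no change — [sevsdu]
(3) Regressive Voicing Assimilation: [sevsdu] → [sefzdu]

[sefzdu]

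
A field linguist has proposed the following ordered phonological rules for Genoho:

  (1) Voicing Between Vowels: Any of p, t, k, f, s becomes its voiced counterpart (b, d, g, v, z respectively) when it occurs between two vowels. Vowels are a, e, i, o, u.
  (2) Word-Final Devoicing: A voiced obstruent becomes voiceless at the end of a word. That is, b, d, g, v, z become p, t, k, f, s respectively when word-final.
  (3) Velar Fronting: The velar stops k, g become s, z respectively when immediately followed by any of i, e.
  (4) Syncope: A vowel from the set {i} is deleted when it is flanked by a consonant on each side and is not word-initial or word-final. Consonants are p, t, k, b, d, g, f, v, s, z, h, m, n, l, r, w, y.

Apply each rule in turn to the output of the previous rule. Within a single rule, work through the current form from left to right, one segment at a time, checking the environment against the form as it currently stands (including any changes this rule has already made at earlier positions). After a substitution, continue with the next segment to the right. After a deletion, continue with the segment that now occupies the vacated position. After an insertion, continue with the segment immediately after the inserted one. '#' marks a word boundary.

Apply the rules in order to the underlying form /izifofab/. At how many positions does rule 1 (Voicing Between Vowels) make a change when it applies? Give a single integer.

2

(1) Voicing Between Vowels: [izifofab] → [izivovab]
(2) Word-Final Devoicing: [izivovab] → [izivovap]
(3) Velar Fronting: no change — [izivovap]
(4) Syncope: [izivovap] → [izvovap]
Rule 1 changed 2 position(s).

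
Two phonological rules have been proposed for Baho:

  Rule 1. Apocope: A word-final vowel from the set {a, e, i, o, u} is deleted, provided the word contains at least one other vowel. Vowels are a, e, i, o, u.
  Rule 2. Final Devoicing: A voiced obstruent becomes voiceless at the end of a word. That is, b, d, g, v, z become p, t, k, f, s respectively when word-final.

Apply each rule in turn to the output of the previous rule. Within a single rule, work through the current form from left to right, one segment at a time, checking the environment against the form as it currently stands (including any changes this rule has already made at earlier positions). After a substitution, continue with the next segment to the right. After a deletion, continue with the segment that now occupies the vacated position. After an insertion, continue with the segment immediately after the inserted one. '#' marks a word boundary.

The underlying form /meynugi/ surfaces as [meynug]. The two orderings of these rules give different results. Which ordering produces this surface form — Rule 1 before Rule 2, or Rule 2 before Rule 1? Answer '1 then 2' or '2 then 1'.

Order 1 then 2:
  1 Apocope: [meynugi] → [meynug]
  2 Final Devoicing: [meynug] → [meynuk]
  result: [meynuk]
Order 2 then 1:
  2 Final Devoicing: no change — [meynugi]
  1 Apocope: [meynugi] → [meynug]
  result: [meynug]

2 then 1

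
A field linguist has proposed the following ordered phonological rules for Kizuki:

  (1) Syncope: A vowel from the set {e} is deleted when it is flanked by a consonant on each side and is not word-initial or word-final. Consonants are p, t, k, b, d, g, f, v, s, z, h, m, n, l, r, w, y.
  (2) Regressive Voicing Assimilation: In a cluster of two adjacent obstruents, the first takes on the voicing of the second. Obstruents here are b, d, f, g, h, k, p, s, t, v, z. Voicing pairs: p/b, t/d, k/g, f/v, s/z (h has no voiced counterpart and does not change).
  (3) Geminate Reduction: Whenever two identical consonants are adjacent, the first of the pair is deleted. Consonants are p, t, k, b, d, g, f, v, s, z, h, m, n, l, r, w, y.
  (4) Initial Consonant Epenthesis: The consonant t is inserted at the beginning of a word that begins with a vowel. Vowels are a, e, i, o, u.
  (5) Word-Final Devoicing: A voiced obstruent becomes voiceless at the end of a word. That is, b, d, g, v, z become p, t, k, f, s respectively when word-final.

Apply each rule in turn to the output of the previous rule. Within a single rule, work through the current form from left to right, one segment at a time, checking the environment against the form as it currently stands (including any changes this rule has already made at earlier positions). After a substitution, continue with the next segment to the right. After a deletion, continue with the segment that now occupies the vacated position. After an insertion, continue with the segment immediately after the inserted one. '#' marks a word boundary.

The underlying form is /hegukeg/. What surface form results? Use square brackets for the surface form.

[hguk]

(1) Syncope: [hegukeg] → [hgukg]
(2) Regressive Voicing Assimilation: [hgukg] → [hgugg]
(3) Geminate Reduction: [hgugg] → [hgug]
(4) Initial Consonant Epenthesis: no change — [hgug]
(5) Word-Final Devoicing: [hgug] → [hguk]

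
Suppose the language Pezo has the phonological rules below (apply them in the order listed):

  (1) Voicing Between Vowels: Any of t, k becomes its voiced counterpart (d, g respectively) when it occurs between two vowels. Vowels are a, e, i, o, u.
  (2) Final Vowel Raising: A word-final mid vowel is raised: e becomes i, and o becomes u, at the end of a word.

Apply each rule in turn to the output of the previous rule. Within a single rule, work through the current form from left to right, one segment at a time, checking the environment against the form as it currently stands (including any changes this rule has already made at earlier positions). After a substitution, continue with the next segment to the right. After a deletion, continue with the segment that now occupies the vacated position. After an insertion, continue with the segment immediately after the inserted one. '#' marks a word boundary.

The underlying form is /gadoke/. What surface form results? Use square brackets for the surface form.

(1) Voicing Between Vowels: [gadoke] → [gadoge]
(2) Final Vowel Raising: [gadoge] → [gadogi]

[gadogi]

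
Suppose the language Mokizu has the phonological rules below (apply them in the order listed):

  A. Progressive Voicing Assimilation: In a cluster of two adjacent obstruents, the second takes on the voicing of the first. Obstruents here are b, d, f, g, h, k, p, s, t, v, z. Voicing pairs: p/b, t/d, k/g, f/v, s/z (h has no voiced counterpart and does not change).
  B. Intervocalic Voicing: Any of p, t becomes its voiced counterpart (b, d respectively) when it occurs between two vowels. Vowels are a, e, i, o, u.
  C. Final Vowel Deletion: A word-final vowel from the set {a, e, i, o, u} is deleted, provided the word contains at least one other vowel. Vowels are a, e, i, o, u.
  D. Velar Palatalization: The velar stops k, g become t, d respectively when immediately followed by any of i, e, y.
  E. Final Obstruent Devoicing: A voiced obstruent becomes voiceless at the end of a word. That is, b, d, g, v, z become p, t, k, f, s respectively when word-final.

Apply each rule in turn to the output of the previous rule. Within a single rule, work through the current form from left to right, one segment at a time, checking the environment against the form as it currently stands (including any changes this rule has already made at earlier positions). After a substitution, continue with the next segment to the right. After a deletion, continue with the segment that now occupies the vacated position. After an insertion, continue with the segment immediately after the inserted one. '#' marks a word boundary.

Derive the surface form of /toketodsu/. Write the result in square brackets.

[totedods]

A Progressive Voicing Assimilation: [toketodsu] → [toketodzu]
B Intervocalic Voicing: [toketodzu] → [tokedodzu]
C Final Vowel Deletion: [tokedodzu] → [tokedodz]
D Velar Palatalization: [tokedodz] → [totedodz]
E Final Obstruent Devoicing: [totedodz] → [totedods]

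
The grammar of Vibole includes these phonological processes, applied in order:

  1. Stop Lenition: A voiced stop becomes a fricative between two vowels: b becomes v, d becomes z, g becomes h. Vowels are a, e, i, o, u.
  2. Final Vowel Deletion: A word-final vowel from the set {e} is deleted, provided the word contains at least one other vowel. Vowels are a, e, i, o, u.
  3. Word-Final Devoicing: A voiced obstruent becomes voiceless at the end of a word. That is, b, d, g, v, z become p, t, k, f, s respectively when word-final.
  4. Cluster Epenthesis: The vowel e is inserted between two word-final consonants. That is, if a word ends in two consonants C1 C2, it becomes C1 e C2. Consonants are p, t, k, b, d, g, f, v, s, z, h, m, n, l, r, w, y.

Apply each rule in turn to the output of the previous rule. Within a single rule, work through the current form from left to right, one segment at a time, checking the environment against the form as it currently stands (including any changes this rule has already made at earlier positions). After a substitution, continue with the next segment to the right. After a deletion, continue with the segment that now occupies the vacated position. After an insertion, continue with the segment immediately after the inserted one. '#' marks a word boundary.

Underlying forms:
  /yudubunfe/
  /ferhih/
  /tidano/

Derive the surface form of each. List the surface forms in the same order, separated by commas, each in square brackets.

/yudubunfe/:
  1 Stop Lenition: [yudubunfe] → [yuzuvunfe]
  2 Final Vowel Deletion: [yuzuvunfe] → [yuzuvunf]
  3 Word-Final Devoicing: no change — [yuzuvunf]
  4 Cluster Epenthesis: [yuzuvunf] → [yuzuvunef]
/ferhih/:
  1 Stop Lenition: no change — [ferhih]
  2 Final Vowel Deletion: no change — [ferhih]
  3 Word-Final Devoicing: no change — [ferhih]
  4 Cluster Epenthesis: no change — [ferhih]
/tidano/:
  1 Stop Lenition: [tidano] → [tizano]
  2 Final Vowel Deletion: no change — [tizano]
  3 Word-Final Devoicing: no change — [tizano]
  4 Cluster Epenthesis: no change — [tizano]

[yuzuvunef], [ferhih], [tizano]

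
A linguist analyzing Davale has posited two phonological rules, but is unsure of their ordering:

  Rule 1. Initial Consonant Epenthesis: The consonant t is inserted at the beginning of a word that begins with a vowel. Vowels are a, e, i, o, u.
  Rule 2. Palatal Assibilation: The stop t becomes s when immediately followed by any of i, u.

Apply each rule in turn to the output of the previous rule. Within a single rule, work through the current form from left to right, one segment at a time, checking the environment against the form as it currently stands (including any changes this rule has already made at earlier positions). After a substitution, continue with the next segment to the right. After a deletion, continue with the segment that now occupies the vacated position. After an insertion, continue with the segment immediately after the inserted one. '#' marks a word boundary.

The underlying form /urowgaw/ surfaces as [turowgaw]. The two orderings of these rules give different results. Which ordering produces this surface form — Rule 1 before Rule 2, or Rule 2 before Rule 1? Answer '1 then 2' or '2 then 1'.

2 then 1

Order 1 then 2:
  1 Initial Consonant Epenthesis: [urowgaw] → [turowgaw]
  2 Palatal Assibilation: [turowgaw] → [surowgaw]
  result: [surowgaw]
Order 2 then 1:
  2 Palatal Assibilation: no change — [urowgaw]
  1 Initial Consonant Epenthesis: [urowgaw] → [turowgaw]
  result: [turowgaw]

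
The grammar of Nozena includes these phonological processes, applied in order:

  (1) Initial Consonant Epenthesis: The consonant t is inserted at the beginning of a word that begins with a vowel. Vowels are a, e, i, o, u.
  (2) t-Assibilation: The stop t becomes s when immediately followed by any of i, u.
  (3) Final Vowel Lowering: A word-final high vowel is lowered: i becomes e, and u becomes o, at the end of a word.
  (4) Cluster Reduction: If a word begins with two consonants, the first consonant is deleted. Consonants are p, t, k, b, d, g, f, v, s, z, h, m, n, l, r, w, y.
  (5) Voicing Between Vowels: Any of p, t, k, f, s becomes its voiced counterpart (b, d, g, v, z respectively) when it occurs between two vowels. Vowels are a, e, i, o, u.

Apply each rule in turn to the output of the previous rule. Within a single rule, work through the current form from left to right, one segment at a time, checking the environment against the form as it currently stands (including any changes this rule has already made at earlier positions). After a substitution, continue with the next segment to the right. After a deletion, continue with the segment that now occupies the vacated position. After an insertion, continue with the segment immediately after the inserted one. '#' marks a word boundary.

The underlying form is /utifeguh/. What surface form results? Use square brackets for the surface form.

(1) Initial Consonant Epenthesis: [utifeguh] → [tutifeguh]
(2) t-Assibilation: [tutifeguh] → [susifeguh]
(3) Final Vowel Lowering: no change — [susifeguh]
(4) Cluster Reduction: no change — [susifeguh]
(5) Voicing Between Vowels: [susifeguh] → [suziveguh]

[suziveguh]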